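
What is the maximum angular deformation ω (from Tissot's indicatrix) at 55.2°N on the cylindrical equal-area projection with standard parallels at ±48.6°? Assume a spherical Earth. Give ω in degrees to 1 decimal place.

A cylindrical equal-area projection with standard parallel φ₀ has meridian scale h = cos φ / cos φ₀ and parallel scale k = cos φ₀ / cos φ (so areas are preserved, h·k = 1).
At 55.2°: h = 0.8630, k = 1.159; principal scales a = 1.159, b = 0.8630.
sin(ω/2) = (a − b)/(a + b) = 0.2957/2.022 = 0.1463, so ω = 2 arcsin(0.1463) ≈ 16.8°.

16.8°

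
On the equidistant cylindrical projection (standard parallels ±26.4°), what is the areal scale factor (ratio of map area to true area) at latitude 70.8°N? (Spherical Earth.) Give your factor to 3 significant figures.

2.72

With standard parallel φ₀ = 26.4°, the equirectangular projection gives x = Rλ cos φ₀, y = Rφ, so h = 1 and k = cos 26.4° / cos φ.
Areal scale = h·k = 1 × cos φ₀ / cos φ; at 70.8°, h = 1.000, k = 2.724, so h·k = 2.724.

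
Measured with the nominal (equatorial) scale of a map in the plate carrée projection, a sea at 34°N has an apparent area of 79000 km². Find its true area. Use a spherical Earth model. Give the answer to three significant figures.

65500 km²

For the equirectangular projection with φ₀ = 0 (plate carrée), h = 1 along meridians and k = sec φ along parallels.
Areal scale = h·k = 1 × sec φ; at 34°, h = 1.000, k = 1.206, so h·k = 1.206.
True area = apparent / (areal scale) = 79000 / 1.206 ≈ 65500 km².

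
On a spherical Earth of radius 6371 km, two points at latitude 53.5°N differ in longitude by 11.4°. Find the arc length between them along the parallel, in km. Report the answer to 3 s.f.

Arc length along a parallel = R cos φ · Δλ (with Δλ in radians).
= 6371 × cos 53.5° × (11.4° × π/180) = 6371 × 0.5948 × 0.1990 ≈ 754 km.

754 km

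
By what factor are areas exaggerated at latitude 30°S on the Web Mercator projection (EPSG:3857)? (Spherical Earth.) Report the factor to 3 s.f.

Mercator is conformal, so the point scale is isotropic: h = k = sec φ = 1/cos φ.
Areal scale = k² = sec²φ = 1/cos²(30°) = 1/0.8660² = 1.333.

1.33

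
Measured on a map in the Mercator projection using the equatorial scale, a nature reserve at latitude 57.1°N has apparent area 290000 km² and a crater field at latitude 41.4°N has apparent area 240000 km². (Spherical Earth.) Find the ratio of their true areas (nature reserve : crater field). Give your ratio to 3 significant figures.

0.634

On Mercator the areal scale is sec²φ, so true area = apparent × cos²φ.
True area of nature reserve: 290000 × cos²(57.1°) = 290000 × 0.2950 = 85560 km².
True area of crater field: 240000 × cos²(41.4°) = 240000 × 0.5627 = 135000 km².
Ratio = 85560 / 135000 ≈ 0.634.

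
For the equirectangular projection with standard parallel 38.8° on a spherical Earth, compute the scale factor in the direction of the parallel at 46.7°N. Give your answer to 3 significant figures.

1.14

The equidistant cylindrical projection with φ₀ = 38.8° has h = 1 (meridians true) and k = cos φ₀ / cos φ along parallels.
k = cos 38.8° / cos 46.7° = 0.7793/0.6858 = 1.136.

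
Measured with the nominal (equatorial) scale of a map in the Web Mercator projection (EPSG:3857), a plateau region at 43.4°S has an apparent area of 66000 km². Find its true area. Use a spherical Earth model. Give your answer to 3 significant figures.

34800 km²

Mercator is conformal, so the point scale is isotropic: h = k = sec φ = 1/cos φ.
Areal scale = k² = sec²φ = 1/cos²(43.4°) = 1/0.7266² = 1.894.
True area = apparent / (areal scale) = 66000 / 1.894 ≈ 34800 km².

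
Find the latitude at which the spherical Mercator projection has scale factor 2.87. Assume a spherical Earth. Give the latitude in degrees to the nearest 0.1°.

Mercator scale is k = sec φ = 1/cos φ.
1/cos φ = 2.87  ⇒  cos φ = 0.3484  ⇒  φ = arccos(0.3484) ≈ 69.6°.

69.6°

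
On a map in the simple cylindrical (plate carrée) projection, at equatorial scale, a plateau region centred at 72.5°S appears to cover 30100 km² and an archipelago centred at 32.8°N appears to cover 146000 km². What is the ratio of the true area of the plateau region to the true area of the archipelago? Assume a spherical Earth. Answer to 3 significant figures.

Plate carrée has h = 1 and k = sec φ, giving areal scale sec φ; true area = (apparent area) · cos φ.
True area of plateau region: 30100 × cos(72.5°) = 30100 × 0.3007 = 9051 km².
True area of archipelago: 146000 × cos(32.8°) = 146000 × 0.8406 = 122700 km².
Ratio = 9051 / 122700 ≈ 0.0738.

0.0738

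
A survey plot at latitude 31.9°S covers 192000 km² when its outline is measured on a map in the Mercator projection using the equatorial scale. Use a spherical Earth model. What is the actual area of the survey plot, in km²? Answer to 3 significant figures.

Mercator is conformal, so the point scale is isotropic: h = k = sec φ = 1/cos φ.
Areal scale = k² = sec²φ = 1/cos²(31.9°) = 1/0.8490² = 1.387.
True area = apparent / (areal scale) = 192000 / 1.387 ≈ 138000 km².

138000 km²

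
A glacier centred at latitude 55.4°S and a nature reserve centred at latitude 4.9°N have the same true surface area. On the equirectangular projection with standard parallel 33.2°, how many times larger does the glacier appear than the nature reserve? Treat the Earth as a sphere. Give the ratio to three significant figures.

With standard parallel φ₀ = 33.2°, the equirectangular projection gives x = Rλ cos φ₀, y = Rφ, so h = 1 and k = cos 33.2° / cos φ.
Areal scale at 55.4°: h·k = 1.000 × 1.474 = 1.474.
Areal scale at 4.9°: h·k = 1.000 × 0.8398 = 0.8398.
Ratio = 1.474/0.8398 ≈ 1.75.

1.75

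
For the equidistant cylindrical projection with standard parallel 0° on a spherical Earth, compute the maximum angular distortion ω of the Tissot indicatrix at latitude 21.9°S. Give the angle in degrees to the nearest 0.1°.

Plate carrée maps x = Rλ, y = Rφ. The meridian scale is h = 1 and the parallel scale is k = 1/cos φ = sec φ.
At 21.9°: h = 1.000, k = 1.078; principal scales a = 1.078, b = 1.000.
sin(ω/2) = (a − b)/(a + b) = 0.07778/2.078 = 0.03743, so ω = 2 arcsin(0.03743) ≈ 4.3°.

4.3°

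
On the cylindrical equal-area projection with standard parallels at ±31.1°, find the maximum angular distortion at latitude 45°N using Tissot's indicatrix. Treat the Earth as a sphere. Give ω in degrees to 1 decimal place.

21.8°

A cylindrical equal-area projection with standard parallel φ₀ has meridian scale h = cos φ / cos φ₀ and parallel scale k = cos φ₀ / cos φ (so areas are preserved, h·k = 1).
At 45°: h = 0.8258, k = 1.211; principal scales a = 1.211, b = 0.8258.
sin(ω/2) = (a − b)/(a + b) = 0.3851/2.037 = 0.1891, so ω = 2 arcsin(0.1891) ≈ 21.8°.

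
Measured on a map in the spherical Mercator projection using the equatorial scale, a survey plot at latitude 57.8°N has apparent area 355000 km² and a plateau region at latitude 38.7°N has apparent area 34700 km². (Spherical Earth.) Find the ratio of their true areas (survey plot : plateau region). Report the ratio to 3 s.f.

4.77

Mercator's areal exaggeration is sec²φ; hence true area = (apparent area) · cos²φ.
True area of survey plot: 355000 × cos²(57.8°) = 355000 × 0.2840 = 100800 km².
True area of plateau region: 34700 × cos²(38.7°) = 34700 × 0.6091 = 21130 km².
Ratio = 100800 / 21130 ≈ 4.77.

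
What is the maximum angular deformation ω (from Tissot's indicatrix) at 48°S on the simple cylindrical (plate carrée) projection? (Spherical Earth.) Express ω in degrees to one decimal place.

In the plate carrée (x = Rλ, y = Rφ), meridians are true-scale (h = 1) and parallels are stretched by k = sec φ.
At 48°: h = 1.000, k = 1.494; principal scales a = 1.494, b = 1.000.
sin(ω/2) = (a − b)/(a + b) = 0.4945/2.494 = 0.1982, so ω = 2 arcsin(0.1982) ≈ 22.9°.

22.9°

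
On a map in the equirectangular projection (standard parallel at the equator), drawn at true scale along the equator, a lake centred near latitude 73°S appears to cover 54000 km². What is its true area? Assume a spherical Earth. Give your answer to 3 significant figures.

15800 km²

In the plate carrée (x = Rλ, y = Rφ), meridians are true-scale (h = 1) and parallels are stretched by k = sec φ.
Areal scale = h·k = 1 × sec φ; at 73°, h = 1.000, k = 3.420, so h·k = 3.420.
True area = apparent / (areal scale) = 54000 / 3.420 ≈ 15800 km².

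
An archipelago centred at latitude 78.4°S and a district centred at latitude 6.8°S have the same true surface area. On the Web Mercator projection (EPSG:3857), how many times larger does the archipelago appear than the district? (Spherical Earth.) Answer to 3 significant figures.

24.4

On Mercator, area is exaggerated by sec²φ = 1/cos²φ.
At 78.4°: sec²(78.4°) = 1/0.2011² = 24.73.
At 6.8°: sec²(6.8°) = 1/0.9930² = 1.014.
Ratio = 24.73/1.014 = cos²(6.8°)/cos²(78.4°) ≈ 24.4.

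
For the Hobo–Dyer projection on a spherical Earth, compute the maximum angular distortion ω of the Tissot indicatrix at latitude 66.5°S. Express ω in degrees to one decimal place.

73.3°

Hobo–Dyer is a cylindrical equal-area projection with standard parallels at ±37.5°. A cylindrical equal-area projection with standard parallel φ₀ has meridian scale h = cos φ / cos φ₀ and parallel scale k = cos φ₀ / cos φ (so areas are preserved, h·k = 1).
At 66.5°: h = 0.5026, k = 1.990; principal scales a = 1.990, b = 0.5026.
sin(ω/2) = (a − b)/(a + b) = 1.487/2.492 = 0.5967, so ω = 2 arcsin(0.5967) ≈ 73.3°.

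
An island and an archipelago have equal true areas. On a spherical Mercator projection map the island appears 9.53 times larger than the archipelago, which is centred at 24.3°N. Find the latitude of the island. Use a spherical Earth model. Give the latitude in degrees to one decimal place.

Mercator areal scale is sec²φ, so apparent-area ratio = sec²φ₁ / sec²φ₂ = cos²φ₂ / cos²φ₁.
cos²φ₂ / cos²φ₁ = 9.53  ⇒  cos φ₁ = cos 24.3° / √9.53 = 0.9114/3.087 = 0.2952.
φ₁ = arccos(0.2952) ≈ 72.8°.

72.8°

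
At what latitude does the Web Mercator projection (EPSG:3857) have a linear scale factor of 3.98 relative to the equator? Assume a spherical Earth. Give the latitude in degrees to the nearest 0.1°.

75.4°

Mercator scale is k = sec φ = 1/cos φ.
1/cos φ = 3.98  ⇒  cos φ = 0.2513  ⇒  φ = arccos(0.2513) ≈ 75.4°.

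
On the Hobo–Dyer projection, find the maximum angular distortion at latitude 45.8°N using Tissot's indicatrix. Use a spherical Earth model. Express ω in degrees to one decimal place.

14.8°

The Hobo–Dyer projection is cylindrical equal-area with φ₀ = 37.5°. Cylindrical equal-area (φ₀ = 37.5°): h = cos φ / cos 37.5° along meridians, k = cos 37.5° / cos φ along parallels; h·k = 1.
At 45.8°: h = 0.8788, k = 1.138; principal scales a = 1.138, b = 0.8788.
sin(ω/2) = (a − b)/(a + b) = 0.2592/2.017 = 0.1285, so ω = 2 arcsin(0.1285) ≈ 14.8°.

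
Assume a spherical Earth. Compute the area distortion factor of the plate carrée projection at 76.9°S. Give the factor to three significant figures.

Plate carrée maps x = Rλ, y = Rφ. The meridian scale is h = 1 and the parallel scale is k = 1/cos φ = sec φ.
Areal scale = h·k = 1 × sec φ; at 76.9°, h = 1.000, k = 4.412, so h·k = 4.412.

4.41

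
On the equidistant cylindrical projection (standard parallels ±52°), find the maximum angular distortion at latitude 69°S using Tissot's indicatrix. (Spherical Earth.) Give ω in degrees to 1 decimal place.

The equidistant cylindrical projection with φ₀ = 52° has h = 1 (meridians true) and k = cos φ₀ / cos φ along parallels.
At 69°: h = 1.000, k = 1.718; principal scales a = 1.718, b = 1.000.
sin(ω/2) = (a − b)/(a + b) = 0.7180/2.718 = 0.2642, so ω = 2 arcsin(0.2642) ≈ 30.6°.

30.6°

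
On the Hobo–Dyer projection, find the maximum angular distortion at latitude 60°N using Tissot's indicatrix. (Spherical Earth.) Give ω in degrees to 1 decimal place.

The Hobo–Dyer projection is cylindrical equal-area with φ₀ = 37.5°. Cylindrical equal-area (φ₀ = 37.5°): h = cos φ / cos 37.5° along meridians, k = cos 37.5° / cos φ along parallels; h·k = 1.
At 60°: h = 0.6302, k = 1.587; principal scales a = 1.587, b = 0.6302.
sin(ω/2) = (a − b)/(a + b) = 0.9565/2.217 = 0.4314, so ω = 2 arcsin(0.4314) ≈ 51.1°.

51.1°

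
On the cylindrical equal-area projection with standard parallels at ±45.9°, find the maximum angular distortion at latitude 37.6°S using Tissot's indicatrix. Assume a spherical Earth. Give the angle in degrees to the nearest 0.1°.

14.8°

Cylindrical equal-area (φ₀ = 45.9°): h = cos φ / cos 45.9° along meridians, k = cos 45.9° / cos φ along parallels; h·k = 1.
At 37.6°: h = 1.138, k = 0.8784; principal scales a = 1.138, b = 0.8784.
sin(ω/2) = (a − b)/(a + b) = 0.2601/2.017 = 0.1290, so ω = 2 arcsin(0.1290) ≈ 14.8°.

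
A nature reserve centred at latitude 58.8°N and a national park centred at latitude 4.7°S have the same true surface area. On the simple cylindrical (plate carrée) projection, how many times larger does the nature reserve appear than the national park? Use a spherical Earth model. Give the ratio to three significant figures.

1.92

Plate carrée maps x = Rλ, y = Rφ. The meridian scale is h = 1 and the parallel scale is k = 1/cos φ = sec φ.
Areal scale at 58.8°: h·k = 1.000 × 1.930 = 1.930.
Areal scale at 4.7°: h·k = 1.000 × 1.003 = 1.003.
Ratio = 1.930/1.003 ≈ 1.92.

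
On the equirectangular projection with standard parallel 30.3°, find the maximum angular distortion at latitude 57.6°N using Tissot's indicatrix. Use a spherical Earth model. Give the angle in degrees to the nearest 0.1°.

With standard parallel φ₀ = 30.3°, the equirectangular projection gives x = Rλ cos φ₀, y = Rφ, so h = 1 and k = cos 30.3° / cos φ.
At 57.6°: h = 1.000, k = 1.611; principal scales a = 1.611, b = 1.000.
sin(ω/2) = (a − b)/(a + b) = 0.6113/2.611 = 0.2341, so ω = 2 arcsin(0.2341) ≈ 27.1°.

27.1°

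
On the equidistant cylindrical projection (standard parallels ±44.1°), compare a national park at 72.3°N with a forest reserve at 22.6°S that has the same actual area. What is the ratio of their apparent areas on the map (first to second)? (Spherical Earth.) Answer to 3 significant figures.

3.04

With standard parallel φ₀ = 44.1°, the equirectangular projection gives x = Rλ cos φ₀, y = Rφ, so h = 1 and k = cos 44.1° / cos φ.
Areal scale at 72.3°: h·k = 1.000 × 2.362 = 2.362.
Areal scale at 22.6°: h·k = 1.000 × 0.7779 = 0.7779.
Ratio = 2.362/0.7779 ≈ 3.04.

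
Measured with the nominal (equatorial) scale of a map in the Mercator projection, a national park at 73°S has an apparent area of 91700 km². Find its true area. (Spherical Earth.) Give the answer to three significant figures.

Mercator is conformal, so the point scale is isotropic: h = k = sec φ = 1/cos φ.
Areal scale = k² = sec²φ = 1/cos²(73°) = 1/0.2924² = 11.70.
True area = apparent / (areal scale) = 91700 / 11.70 ≈ 7840 km².

7840 km²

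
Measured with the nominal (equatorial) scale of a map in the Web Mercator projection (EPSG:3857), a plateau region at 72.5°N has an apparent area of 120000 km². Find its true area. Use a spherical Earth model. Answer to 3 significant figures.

The Mercator projection is conformal; its linear scale factor is the same in every direction and equals sec φ = 1/cos φ.
Areal scale = k² = sec²φ = 1/cos²(72.5°) = 1/0.3007² = 11.06.
True area = apparent / (areal scale) = 120000 / 11.06 ≈ 10900 km².

10900 km²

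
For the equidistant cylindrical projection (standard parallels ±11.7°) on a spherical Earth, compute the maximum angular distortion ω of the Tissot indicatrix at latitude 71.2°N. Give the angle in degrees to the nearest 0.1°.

The equidistant cylindrical projection with φ₀ = 11.7° has h = 1 (meridians true) and k = cos φ₀ / cos φ along parallels.
At 71.2°: h = 1.000, k = 3.039; principal scales a = 3.039, b = 1.000.
sin(ω/2) = (a − b)/(a + b) = 2.039/4.039 = 0.5048, so ω = 2 arcsin(0.5048) ≈ 60.6°.

60.6°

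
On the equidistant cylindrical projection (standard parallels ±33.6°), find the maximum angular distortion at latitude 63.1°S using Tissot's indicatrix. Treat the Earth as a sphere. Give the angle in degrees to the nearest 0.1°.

In the equirectangular projection with standard parallel φ₀ = 33.6° (x = Rλ cos φ₀, y = Rφ), meridians are true-scale (h = 1) and the parallel scale is k = cos φ₀ / cos φ.
At 63.1°: h = 1.000, k = 1.841; principal scales a = 1.841, b = 1.000.
sin(ω/2) = (a − b)/(a + b) = 0.8410/2.841 = 0.2960, so ω = 2 arcsin(0.2960) ≈ 34.4°.

34.4°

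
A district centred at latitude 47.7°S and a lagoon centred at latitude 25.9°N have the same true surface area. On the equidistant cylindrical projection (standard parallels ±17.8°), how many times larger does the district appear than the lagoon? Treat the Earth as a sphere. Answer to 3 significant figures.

1.34

The equidistant cylindrical projection with φ₀ = 17.8° has h = 1 (meridians true) and k = cos φ₀ / cos φ along parallels.
Areal scale at 47.7°: h·k = 1.000 × 1.415 = 1.415.
Areal scale at 25.9°: h·k = 1.000 × 1.058 = 1.058.
Ratio = 1.415/1.058 ≈ 1.34.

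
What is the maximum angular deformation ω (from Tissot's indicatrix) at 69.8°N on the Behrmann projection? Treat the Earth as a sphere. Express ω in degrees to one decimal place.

The Behrmann projection is cylindrical equal-area with φ₀ = 30°. Cylindrical equal-area (φ₀ = 30°): h = cos φ / cos 30° along meridians, k = cos 30° / cos φ along parallels; h·k = 1.
At 69.8°: h = 0.3987, k = 2.508; principal scales a = 2.508, b = 0.3987.
sin(ω/2) = (a − b)/(a + b) = 2.109/2.907 = 0.7257, so ω = 2 arcsin(0.7257) ≈ 93.0°.

93.0°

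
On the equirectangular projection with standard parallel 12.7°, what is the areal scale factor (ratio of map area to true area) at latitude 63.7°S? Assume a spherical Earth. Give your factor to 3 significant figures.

2.20

The equidistant cylindrical projection with φ₀ = 12.7° has h = 1 (meridians true) and k = cos φ₀ / cos φ along parallels.
Areal scale = h·k = 1 × cos φ₀ / cos φ; at 63.7°, h = 1.000, k = 2.202, so h·k = 2.202.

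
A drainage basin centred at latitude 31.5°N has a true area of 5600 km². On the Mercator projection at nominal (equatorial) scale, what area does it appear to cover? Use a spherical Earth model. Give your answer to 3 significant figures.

Mercator is conformal, so the point scale is isotropic: h = k = sec φ = 1/cos φ.
Areal scale = k² = sec²φ = 1/cos²(31.5°) = 1/0.8526² = 1.376.
Apparent area = 5600 × 1.376 ≈ 7700 km².

7700 km²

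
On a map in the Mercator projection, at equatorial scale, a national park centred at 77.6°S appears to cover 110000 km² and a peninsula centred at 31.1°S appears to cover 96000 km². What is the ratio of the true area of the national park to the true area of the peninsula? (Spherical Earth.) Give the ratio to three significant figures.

0.0721

Mercator's areal exaggeration is sec²φ; hence true area = (apparent area) · cos²φ.
True area of national park: 110000 × cos²(77.6°) = 110000 × 0.04611 = 5072 km².
True area of peninsula: 96000 × cos²(31.1°) = 96000 × 0.7332 = 70390 km².
Ratio = 5072 / 70390 ≈ 0.0721.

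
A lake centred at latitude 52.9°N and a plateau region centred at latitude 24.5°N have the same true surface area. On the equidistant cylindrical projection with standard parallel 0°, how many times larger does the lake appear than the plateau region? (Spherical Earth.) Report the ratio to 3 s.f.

In the plate carrée (x = Rλ, y = Rφ), meridians are true-scale (h = 1) and parallels are stretched by k = sec φ.
Areal scale at 52.9°: h·k = 1.000 × 1.658 = 1.658.
Areal scale at 24.5°: h·k = 1.000 × 1.099 = 1.099.
Ratio = 1.658/1.099 ≈ 1.51.

1.51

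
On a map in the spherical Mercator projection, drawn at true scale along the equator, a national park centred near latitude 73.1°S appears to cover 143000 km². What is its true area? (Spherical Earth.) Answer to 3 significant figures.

For Mercator, h = k = sec φ (a conformal cylindrical projection has a single point scale, 1/cos φ).
Areal scale = k² = sec²φ = 1/cos²(73.1°) = 1/0.2907² = 11.83.
True area = apparent / (areal scale) = 143000 / 11.83 ≈ 12100 km².

12100 km²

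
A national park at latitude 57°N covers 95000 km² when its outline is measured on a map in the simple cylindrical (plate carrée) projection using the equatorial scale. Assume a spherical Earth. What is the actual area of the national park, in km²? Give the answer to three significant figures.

51700 km²

Plate carrée maps x = Rλ, y = Rφ. The meridian scale is h = 1 and the parallel scale is k = 1/cos φ = sec φ.
Areal scale = h·k = 1 × sec φ; at 57°, h = 1.000, k = 1.836, so h·k = 1.836.
True area = apparent / (areal scale) = 95000 / 1.836 ≈ 51700 km².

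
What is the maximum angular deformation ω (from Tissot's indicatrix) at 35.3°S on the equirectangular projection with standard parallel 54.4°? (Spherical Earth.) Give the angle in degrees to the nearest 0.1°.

With standard parallel φ₀ = 54.4°, the equirectangular projection gives x = Rλ cos φ₀, y = Rφ, so h = 1 and k = cos 54.4° / cos φ.
At 35.3°: h = 1.000, k = 0.7133; principal scales a = 1.000, b = 0.7133.
sin(ω/2) = (a − b)/(a + b) = 0.2867/1.713 = 0.1674, so ω = 2 arcsin(0.1674) ≈ 19.3°.

19.3°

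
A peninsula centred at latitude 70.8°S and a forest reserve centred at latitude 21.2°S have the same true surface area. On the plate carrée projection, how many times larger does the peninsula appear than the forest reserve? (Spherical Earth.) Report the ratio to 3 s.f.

2.83

Plate carrée maps x = Rλ, y = Rφ. The meridian scale is h = 1 and the parallel scale is k = 1/cos φ = sec φ.
Areal scale at 70.8°: h·k = 1.000 × 3.041 = 3.041.
Areal scale at 21.2°: h·k = 1.000 × 1.073 = 1.073.
Ratio = 3.041/1.073 ≈ 2.83.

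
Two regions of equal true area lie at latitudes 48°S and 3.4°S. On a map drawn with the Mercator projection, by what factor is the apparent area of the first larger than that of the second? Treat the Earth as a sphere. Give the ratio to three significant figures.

Mercator is conformal with k = sec φ, so areal scale = k² = sec²φ.
At 48°: sec²(48°) = 1/0.6691² = 2.233.
At 3.4°: sec²(3.4°) = 1/0.9982² = 1.004.
Ratio = 2.233/1.004 = cos²(3.4°)/cos²(48°) ≈ 2.23.

2.23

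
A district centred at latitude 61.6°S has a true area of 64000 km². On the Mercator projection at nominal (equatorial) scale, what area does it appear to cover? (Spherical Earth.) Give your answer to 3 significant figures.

For Mercator, h = k = sec φ (a conformal cylindrical projection has a single point scale, 1/cos φ).
Areal scale = k² = sec²φ = 1/cos²(61.6°) = 1/0.4756² = 4.421.
Apparent area = 64000 × 4.421 ≈ 283000 km².

283000 km²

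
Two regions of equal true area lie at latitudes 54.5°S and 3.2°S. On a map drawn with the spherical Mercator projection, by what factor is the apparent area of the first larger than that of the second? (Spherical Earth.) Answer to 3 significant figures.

2.96

Mercator is conformal with k = sec φ, so areal scale = k² = sec²φ.
At 54.5°: sec²(54.5°) = 1/0.5807² = 2.965.
At 3.2°: sec²(3.2°) = 1/0.9984² = 1.003.
Ratio = 2.965/1.003 = cos²(3.2°)/cos²(54.5°) ≈ 2.96.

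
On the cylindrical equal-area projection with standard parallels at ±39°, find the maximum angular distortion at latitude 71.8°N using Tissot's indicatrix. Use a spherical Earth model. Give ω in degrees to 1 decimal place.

For cylindrical equal-area with standard parallel φ₀, h = cos φ / cos φ₀ and k = cos φ₀ / cos φ, so h·k = 1.
At 71.8°: h = 0.4019, k = 2.488; principal scales a = 2.488, b = 0.4019.
sin(ω/2) = (a − b)/(a + b) = 2.086/2.890 = 0.7219, so ω = 2 arcsin(0.7219) ≈ 92.4°.

92.4°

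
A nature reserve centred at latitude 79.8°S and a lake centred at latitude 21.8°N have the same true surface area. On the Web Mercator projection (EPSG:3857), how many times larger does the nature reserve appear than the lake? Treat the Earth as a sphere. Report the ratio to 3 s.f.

27.5

Mercator is conformal with k = sec φ, so areal scale = k² = sec²φ.
At 79.8°: sec²(79.8°) = 1/0.1771² = 31.89.
At 21.8°: sec²(21.8°) = 1/0.9285² = 1.160.
Ratio = 31.89/1.160 = cos²(21.8°)/cos²(79.8°) ≈ 27.5.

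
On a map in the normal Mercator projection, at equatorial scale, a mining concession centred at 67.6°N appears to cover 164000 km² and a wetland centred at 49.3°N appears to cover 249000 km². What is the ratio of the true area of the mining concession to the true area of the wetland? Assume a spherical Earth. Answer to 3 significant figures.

Since Mercator area scale is 1/cos²φ, the true area equals the apparent area multiplied by cos²φ.
True area of mining concession: 164000 × cos²(67.6°) = 164000 × 0.1452 = 23820 km².
True area of wetland: 249000 × cos²(49.3°) = 249000 × 0.4252 = 105900 km².
Ratio = 23820 / 105900 ≈ 0.225.

0.225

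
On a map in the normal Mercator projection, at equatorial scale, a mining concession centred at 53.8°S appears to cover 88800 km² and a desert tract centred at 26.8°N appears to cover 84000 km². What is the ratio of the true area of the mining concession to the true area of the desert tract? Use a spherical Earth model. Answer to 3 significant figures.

0.463

On Mercator the areal scale is sec²φ, so true area = apparent × cos²φ.
True area of mining concession: 88800 × cos²(53.8°) = 88800 × 0.3488 = 30970 km².
True area of desert tract: 84000 × cos²(26.8°) = 84000 × 0.7967 = 66920 km².
Ratio = 30970 / 66920 ≈ 0.463.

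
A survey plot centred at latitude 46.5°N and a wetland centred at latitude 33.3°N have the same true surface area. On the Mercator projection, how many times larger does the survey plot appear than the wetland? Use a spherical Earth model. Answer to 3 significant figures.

On Mercator, area is exaggerated by sec²φ = 1/cos²φ.
At 46.5°: sec²(46.5°) = 1/0.6884² = 2.110.
At 33.3°: sec²(33.3°) = 1/0.8358² = 1.431.
Ratio = 2.110/1.431 = cos²(33.3°)/cos²(46.5°) ≈ 1.47.

1.47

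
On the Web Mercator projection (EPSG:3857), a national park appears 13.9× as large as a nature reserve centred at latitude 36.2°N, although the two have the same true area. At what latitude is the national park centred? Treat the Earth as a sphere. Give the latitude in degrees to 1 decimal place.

77.5°

Mercator areal scale is sec²φ, so apparent-area ratio = sec²φ₁ / sec²φ₂ = cos²φ₂ / cos²φ₁.
cos²φ₂ / cos²φ₁ = 13.9  ⇒  cos φ₁ = cos 36.2° / √13.9 = 0.8070/3.728 = 0.2164.
φ₁ = arccos(0.2164) ≈ 77.5°.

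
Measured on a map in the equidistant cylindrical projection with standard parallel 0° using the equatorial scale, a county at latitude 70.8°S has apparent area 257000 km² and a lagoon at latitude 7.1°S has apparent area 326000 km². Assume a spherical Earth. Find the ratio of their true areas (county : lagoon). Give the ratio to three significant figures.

On the plate carrée, areal scale = h·k = 1 × sec φ, so true area = apparent × cos φ.
True area of county: 257000 × cos(70.8°) = 257000 × 0.3289 = 84520 km².
True area of lagoon: 326000 × cos(7.1°) = 326000 × 0.9923 = 323500 km².
Ratio = 84520 / 323500 ≈ 0.261.

0.261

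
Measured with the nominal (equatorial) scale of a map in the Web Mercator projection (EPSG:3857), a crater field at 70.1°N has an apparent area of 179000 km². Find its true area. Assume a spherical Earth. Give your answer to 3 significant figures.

20700 km²

The Mercator projection is conformal; its linear scale factor is the same in every direction and equals sec φ = 1/cos φ.
Areal scale = k² = sec²φ = 1/cos²(70.1°) = 1/0.3404² = 8.631.
True area = apparent / (areal scale) = 179000 / 8.631 ≈ 20700 km².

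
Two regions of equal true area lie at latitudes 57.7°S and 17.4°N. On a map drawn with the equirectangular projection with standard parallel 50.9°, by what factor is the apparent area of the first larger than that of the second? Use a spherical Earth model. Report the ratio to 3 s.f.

The equidistant cylindrical projection with φ₀ = 50.9° has h = 1 (meridians true) and k = cos φ₀ / cos φ along parallels.
Areal scale at 57.7°: h·k = 1.000 × 1.180 = 1.180.
Areal scale at 17.4°: h·k = 1.000 × 0.6609 = 0.6609.
Ratio = 1.180/0.6609 ≈ 1.79.

1.79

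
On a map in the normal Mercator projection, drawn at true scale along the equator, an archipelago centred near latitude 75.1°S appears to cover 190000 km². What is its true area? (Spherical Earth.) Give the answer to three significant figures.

The Mercator projection is conformal; its linear scale factor is the same in every direction and equals sec φ = 1/cos φ.
Areal scale = k² = sec²φ = 1/cos²(75.1°) = 1/0.2571² = 15.12.
True area = apparent / (areal scale) = 190000 / 15.12 ≈ 12600 km².

12600 km²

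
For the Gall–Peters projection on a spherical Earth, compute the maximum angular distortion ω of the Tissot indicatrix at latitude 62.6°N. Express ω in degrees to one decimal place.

47.8°

Gall–Peters is a cylindrical equal-area projection with standard parallels at ±45°. Cylindrical equal-area (φ₀ = 45°): h = cos φ / cos 45° along meridians, k = cos 45° / cos φ along parallels; h·k = 1.
At 62.6°: h = 0.6508, k = 1.537; principal scales a = 1.537, b = 0.6508.
sin(ω/2) = (a − b)/(a + b) = 0.8857/2.187 = 0.4049, so ω = 2 arcsin(0.4049) ≈ 47.8°.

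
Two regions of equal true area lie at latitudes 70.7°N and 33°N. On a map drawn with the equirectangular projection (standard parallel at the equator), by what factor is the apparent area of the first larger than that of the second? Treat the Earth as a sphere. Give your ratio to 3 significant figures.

2.54

In the plate carrée (x = Rλ, y = Rφ), meridians are true-scale (h = 1) and parallels are stretched by k = sec φ.
Areal scale at 70.7°: h·k = 1.000 × 3.026 = 3.026.
Areal scale at 33°: h·k = 1.000 × 1.192 = 1.192.
Ratio = 3.026/1.192 ≈ 2.54.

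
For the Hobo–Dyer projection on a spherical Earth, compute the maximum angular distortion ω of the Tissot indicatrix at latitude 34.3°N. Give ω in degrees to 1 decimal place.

4.6°

Hobo–Dyer is a cylindrical equal-area projection with standard parallels at ±37.5°. Cylindrical equal-area (φ₀ = 37.5°): h = cos φ / cos 37.5° along meridians, k = cos 37.5° / cos φ along parallels; h·k = 1.
At 34.3°: h = 1.041, k = 0.9604; principal scales a = 1.041, b = 0.9604.
sin(ω/2) = (a − b)/(a + b) = 0.08091/2.002 = 0.04042, so ω = 2 arcsin(0.04042) ≈ 4.6°.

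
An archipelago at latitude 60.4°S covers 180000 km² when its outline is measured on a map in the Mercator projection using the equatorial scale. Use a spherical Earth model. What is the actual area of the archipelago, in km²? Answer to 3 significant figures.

43900 km²

For Mercator, h = k = sec φ (a conformal cylindrical projection has a single point scale, 1/cos φ).
Areal scale = k² = sec²φ = 1/cos²(60.4°) = 1/0.4939² = 4.099.
True area = apparent / (areal scale) = 180000 / 4.099 ≈ 43900 km².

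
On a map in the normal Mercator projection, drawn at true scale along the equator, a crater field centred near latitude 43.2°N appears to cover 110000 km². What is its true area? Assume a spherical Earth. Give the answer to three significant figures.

Mercator is conformal, so the point scale is isotropic: h = k = sec φ = 1/cos φ.
Areal scale = k² = sec²φ = 1/cos²(43.2°) = 1/0.7290² = 1.882.
True area = apparent / (areal scale) = 110000 / 1.882 ≈ 58500 km².

58500 km²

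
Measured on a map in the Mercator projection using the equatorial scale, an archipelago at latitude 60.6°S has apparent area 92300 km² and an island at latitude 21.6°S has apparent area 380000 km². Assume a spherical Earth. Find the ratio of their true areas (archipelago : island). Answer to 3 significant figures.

On Mercator the areal scale is sec²φ, so true area = apparent × cos²φ.
True area of archipelago: 92300 × cos²(60.6°) = 92300 × 0.2410 = 22240 km².
True area of island: 380000 × cos²(21.6°) = 380000 × 0.8645 = 328500 km².
Ratio = 22240 / 328500 ≈ 0.0677.

0.0677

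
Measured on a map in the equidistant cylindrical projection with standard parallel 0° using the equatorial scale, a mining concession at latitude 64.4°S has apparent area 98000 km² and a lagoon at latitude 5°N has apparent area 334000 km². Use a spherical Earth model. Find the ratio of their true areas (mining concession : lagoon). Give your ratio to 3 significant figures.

0.127

On the plate carrée, areal scale = h·k = 1 × sec φ, so true area = apparent × cos φ.
True area of mining concession: 98000 × cos(64.4°) = 98000 × 0.4321 = 42340 km².
True area of lagoon: 334000 × cos(5°) = 334000 × 0.9962 = 332700 km².
Ratio = 42340 / 332700 ≈ 0.127.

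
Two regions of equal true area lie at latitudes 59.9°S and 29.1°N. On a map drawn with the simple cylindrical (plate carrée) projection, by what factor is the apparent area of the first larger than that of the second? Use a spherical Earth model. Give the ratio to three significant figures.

1.74

In the plate carrée (x = Rλ, y = Rφ), meridians are true-scale (h = 1) and parallels are stretched by k = sec φ.
Areal scale at 59.9°: h·k = 1.000 × 1.994 = 1.994.
Areal scale at 29.1°: h·k = 1.000 × 1.144 = 1.144.
Ratio = 1.994/1.144 ≈ 1.74.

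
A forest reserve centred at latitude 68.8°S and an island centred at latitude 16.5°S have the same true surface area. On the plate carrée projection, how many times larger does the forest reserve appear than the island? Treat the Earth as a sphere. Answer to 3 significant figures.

2.65

For the equirectangular projection with φ₀ = 0 (plate carrée), h = 1 along meridians and k = sec φ along parallels.
Areal scale at 68.8°: h·k = 1.000 × 2.765 = 2.765.
Areal scale at 16.5°: h·k = 1.000 × 1.043 = 1.043.
Ratio = 2.765/1.043 ≈ 2.65.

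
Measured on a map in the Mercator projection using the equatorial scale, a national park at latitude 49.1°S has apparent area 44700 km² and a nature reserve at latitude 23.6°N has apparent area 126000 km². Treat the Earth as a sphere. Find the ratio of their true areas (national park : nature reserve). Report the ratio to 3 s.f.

Mercator's areal exaggeration is sec²φ; hence true area = (apparent area) · cos²φ.
True area of national park: 44700 × cos²(49.1°) = 44700 × 0.4287 = 19160 km².
True area of nature reserve: 126000 × cos²(23.6°) = 126000 × 0.8397 = 105800 km².
Ratio = 19160 / 105800 ≈ 0.181.

0.181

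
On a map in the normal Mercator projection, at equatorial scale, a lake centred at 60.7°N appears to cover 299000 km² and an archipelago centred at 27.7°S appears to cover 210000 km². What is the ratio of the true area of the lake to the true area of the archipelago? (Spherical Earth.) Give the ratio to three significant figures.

Since Mercator area scale is 1/cos²φ, the true area equals the apparent area multiplied by cos²φ.
True area of lake: 299000 × cos²(60.7°) = 299000 × 0.2395 = 71610 km².
True area of archipelago: 210000 × cos²(27.7°) = 210000 × 0.7839 = 164600 km².
Ratio = 71610 / 164600 ≈ 0.435.

0.435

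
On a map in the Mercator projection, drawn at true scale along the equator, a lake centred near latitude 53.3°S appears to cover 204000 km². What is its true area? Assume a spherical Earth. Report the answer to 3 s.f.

For Mercator, h = k = sec φ (a conformal cylindrical projection has a single point scale, 1/cos φ).
Areal scale = k² = sec²φ = 1/cos²(53.3°) = 1/0.5976² = 2.800.
True area = apparent / (areal scale) = 204000 / 2.800 ≈ 72900 km².

72900 km²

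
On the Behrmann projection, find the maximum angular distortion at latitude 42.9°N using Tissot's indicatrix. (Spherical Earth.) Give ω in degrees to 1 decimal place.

Behrmann is a cylindrical equal-area projection with standard parallels at ±30°. For cylindrical equal-area with standard parallel φ₀, h = cos φ / cos φ₀ and k = cos φ₀ / cos φ, so h·k = 1.
At 42.9°: h = 0.8459, k = 1.182; principal scales a = 1.182, b = 0.8459.
sin(ω/2) = (a − b)/(a + b) = 0.3364/2.028 = 0.1658, so ω = 2 arcsin(0.1658) ≈ 19.1°.

19.1°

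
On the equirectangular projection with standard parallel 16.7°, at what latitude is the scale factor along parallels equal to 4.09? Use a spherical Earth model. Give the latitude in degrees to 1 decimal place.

In the equirectangular projection with standard parallel φ₀ = 16.7° (x = Rλ cos φ₀, y = Rφ), meridians are true-scale (h = 1) and the parallel scale is k = cos φ₀ / cos φ.
k = cos φ₀ / cos φ = 4.09  ⇒  cos φ = cos 16.7° / 4.09 = 0.2342.
φ = arccos(0.2342) ≈ 76.5°.

76.5°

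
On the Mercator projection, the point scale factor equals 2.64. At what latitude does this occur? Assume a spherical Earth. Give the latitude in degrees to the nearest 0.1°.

67.7°

Mercator scale is k = sec φ = 1/cos φ.
1/cos φ = 2.64  ⇒  cos φ = 0.3788  ⇒  φ = arccos(0.3788) ≈ 67.7°.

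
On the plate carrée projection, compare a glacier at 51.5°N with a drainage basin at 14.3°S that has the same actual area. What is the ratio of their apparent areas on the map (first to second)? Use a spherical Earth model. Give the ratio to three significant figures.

1.56

For the equirectangular projection with φ₀ = 0 (plate carrée), h = 1 along meridians and k = sec φ along parallels.
Areal scale at 51.5°: h·k = 1.000 × 1.606 = 1.606.
Areal scale at 14.3°: h·k = 1.000 × 1.032 = 1.032.
Ratio = 1.606/1.032 ≈ 1.56.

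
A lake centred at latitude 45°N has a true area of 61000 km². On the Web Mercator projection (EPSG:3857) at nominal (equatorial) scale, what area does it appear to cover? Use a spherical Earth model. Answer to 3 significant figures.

For Mercator, h = k = sec φ (a conformal cylindrical projection has a single point scale, 1/cos φ).
Areal scale = k² = sec²φ = 1/cos²(45°) = 1/0.7071² = 2.000.
Apparent area = 61000 × 2.000 ≈ 122000 km².

122000 km²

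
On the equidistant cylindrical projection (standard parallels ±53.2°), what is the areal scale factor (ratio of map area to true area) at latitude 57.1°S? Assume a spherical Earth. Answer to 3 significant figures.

With standard parallel φ₀ = 53.2°, the equirectangular projection gives x = Rλ cos φ₀, y = Rφ, so h = 1 and k = cos 53.2° / cos φ.
Areal scale = h·k = 1 × cos φ₀ / cos φ; at 57.1°, h = 1.000, k = 1.103, so h·k = 1.103.

1.10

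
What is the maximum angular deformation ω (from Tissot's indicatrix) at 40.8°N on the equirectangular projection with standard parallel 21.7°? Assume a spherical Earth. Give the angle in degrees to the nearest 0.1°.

11.7°

The equidistant cylindrical projection with φ₀ = 21.7° has h = 1 (meridians true) and k = cos φ₀ / cos φ along parallels.
At 40.8°: h = 1.000, k = 1.227; principal scales a = 1.227, b = 1.000.
sin(ω/2) = (a − b)/(a + b) = 0.2274/2.227 = 0.1021, so ω = 2 arcsin(0.1021) ≈ 11.7°.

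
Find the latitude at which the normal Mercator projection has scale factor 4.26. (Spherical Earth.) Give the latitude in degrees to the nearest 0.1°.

76.4°

Mercator scale is k = sec φ = 1/cos φ.
1/cos φ = 4.26  ⇒  cos φ = 0.2347  ⇒  φ = arccos(0.2347) ≈ 76.4°.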